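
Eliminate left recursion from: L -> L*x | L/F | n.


Left-recursive alternatives: L*x, L/F; non-recursive: n
Introduce L': L -> nL', L' -> *xL' | /FL' | ε


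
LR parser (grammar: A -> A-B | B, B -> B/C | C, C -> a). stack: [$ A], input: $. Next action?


start symbol A on stack, input exhausted
Action: accept


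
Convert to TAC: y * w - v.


Break into single-operator statements:
t1 = y * w
t2 = t1 - v


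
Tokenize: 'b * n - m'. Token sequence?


Scan left to right, longest-match per lexeme
Tokens: ID(b), OP(*), ID(n), OP(-), ID(m)


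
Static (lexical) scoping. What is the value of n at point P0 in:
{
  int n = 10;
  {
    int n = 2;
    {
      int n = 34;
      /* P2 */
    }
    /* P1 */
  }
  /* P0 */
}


n declared in the same block as P0
n = 10


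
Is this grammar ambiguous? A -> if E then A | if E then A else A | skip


dangling else: 'if E then if E then skip else skip' parses two ways
Ambiguous


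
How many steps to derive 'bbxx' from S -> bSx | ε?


Derivation: S => bSx => bbSxx => bbxx
Steps: 3


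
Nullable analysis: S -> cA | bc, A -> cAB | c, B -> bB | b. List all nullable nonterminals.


A nonterminal is nullable iff some alternative derives ε (directly, or every symbol in it is nullable)
Nullable: {}


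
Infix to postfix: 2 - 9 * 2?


* has higher precedence, evaluate 9*2 first
Postfix: 2 9 2 * -


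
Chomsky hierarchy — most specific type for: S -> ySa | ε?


Single nonterminal LHS, but y^n a^n is not regular
Classification: Type 2 (Context-Free)


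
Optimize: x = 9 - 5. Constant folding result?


9 - 5 = 4 at compile time
Optimized: x = 4


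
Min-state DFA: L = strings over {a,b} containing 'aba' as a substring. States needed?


KMP-style automaton: 3 progress states + 1 absorbing accept = 4
Minimal DFA: 4 states


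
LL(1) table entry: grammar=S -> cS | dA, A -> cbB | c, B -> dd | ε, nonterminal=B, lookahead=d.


For [B, d]: 'd' ∈ FIRST(dd)
Entry: B -> dd


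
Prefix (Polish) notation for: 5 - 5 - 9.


left-to-right (same/higher precedence on left): tree is (- (- 5 5) 9)
Prefix: - - 5 5 9


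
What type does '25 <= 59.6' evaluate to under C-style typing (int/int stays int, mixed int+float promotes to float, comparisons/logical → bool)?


Operand types: int <= float
Rule: comparison yields bool
Result type: bool


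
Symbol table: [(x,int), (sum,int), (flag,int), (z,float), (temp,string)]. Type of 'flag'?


Lookup 'flag' → type int


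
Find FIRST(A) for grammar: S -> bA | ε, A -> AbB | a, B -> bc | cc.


Per alternative of A: FIRST(AbB) = {a}; FIRST(a) = {a}
FIRST(A) = {a}


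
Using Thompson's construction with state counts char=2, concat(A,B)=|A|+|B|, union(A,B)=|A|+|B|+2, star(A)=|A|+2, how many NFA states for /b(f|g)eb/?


Syntax tree has 5 char leaf(s), 1 union(s), 0 star(s)
chars contribute 5×2 = 10; each union adds +2; each star adds +2
Total: 10 + 2 + 0 = 12 states


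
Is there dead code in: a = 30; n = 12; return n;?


a is assigned but never read
Dead: 'a = 30'


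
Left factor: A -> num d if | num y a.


Common prefix: 'num'
Factored: A -> num A', A' -> d if | y a


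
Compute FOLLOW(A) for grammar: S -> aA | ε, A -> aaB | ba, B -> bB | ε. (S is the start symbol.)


$ ∈ FOLLOW(S). For each A -> αBβ: add FIRST(β)\{ε} to FOLLOW(B); if β nullable, add FOLLOW(A).
FOLLOW(A) = {$}


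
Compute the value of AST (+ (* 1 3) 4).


Evaluate inner: (* 1 3) = 3
Evaluate root: (+ 3 4) = 7
Result: 7


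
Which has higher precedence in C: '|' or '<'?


'<' is relational (level 7); '|' is bitwise OR (level 3)
Higher level binds tighter
'<' has higher precedence than '|'


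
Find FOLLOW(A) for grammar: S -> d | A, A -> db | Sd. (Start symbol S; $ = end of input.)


$ ∈ FOLLOW(S). For each A -> αBβ: add FIRST(β)\{ε} to FOLLOW(B); if β nullable, add FOLLOW(A).
FOLLOW(A) = {$, d}


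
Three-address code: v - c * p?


Break into single-operator statements:
t1 = c * p
t2 = v - t1


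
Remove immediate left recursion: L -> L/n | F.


Left-recursive alternatives: L/n; non-recursive: F
Introduce L': L -> FL', L' -> /nL' | ε


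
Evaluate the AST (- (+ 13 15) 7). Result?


Evaluate inner: (+ 13 15) = 28
Evaluate root: (- 28 7) = 21
Result: 21


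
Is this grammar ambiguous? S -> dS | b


right-linear, alternatives start with distinct terminals 'd' vs 'b': unique leftmost derivation
Unambiguous


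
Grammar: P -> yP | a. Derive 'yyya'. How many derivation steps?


Derivation: P => yP => yyP => yyyP => yyya
Steps: 4


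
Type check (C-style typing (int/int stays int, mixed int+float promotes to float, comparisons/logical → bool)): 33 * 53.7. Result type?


Operand types: int * float
Rule: mixed int/float promotes to float; int/int stays int
Result type: float


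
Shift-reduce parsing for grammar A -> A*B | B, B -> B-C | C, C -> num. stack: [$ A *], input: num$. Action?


no handle ('A*' is not any RHS); shift 'num'
Action: shift


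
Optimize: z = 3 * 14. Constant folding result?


3 * 14 = 42 at compile time
Optimized: z = 42


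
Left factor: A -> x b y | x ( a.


Common prefix: 'x'
Factored: A -> x A', A' -> b y | ( a


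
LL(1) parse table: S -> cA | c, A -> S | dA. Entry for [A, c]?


For [A, c]: 'c' ∈ FIRST(S)
Entry: A -> S


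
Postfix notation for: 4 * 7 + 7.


Left to right (same or higher precedence on left)
Postfix: 4 7 * 7 +


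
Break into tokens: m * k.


Scan left to right, longest-match per lexeme
Tokens: ID(m), OP(*), ID(k)


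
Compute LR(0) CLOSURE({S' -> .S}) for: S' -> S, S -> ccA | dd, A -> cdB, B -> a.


Start: S' -> .S
For each item with dot before a nonterminal B, add B -> .γ for every B-production
Closure: [S' -> .S, S -> .ccA, S -> .dd]


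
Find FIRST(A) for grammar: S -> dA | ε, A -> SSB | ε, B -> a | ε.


Per alternative of A: FIRST(SSB) = {a, d, ε}; FIRST(ε) = {ε}
FIRST(A) = {a, d, ε}


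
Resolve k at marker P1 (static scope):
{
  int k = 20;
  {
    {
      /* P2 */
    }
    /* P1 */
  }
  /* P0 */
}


P1's block does not declare k; resolves to the enclosing declaration at depth 0
k = 20


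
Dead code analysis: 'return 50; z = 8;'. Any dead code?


statement follows a return and is unreachable
Dead: 'z = 8'


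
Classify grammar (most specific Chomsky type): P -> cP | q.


Right-linear: every RHS is a terminal or a terminal followed by one nonterminal
Classification: Type 3 (Regular)


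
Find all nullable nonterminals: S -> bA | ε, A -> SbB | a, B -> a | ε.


A nonterminal is nullable iff some alternative derives ε (directly, or every symbol in it is nullable)
Nullable: {B, S}


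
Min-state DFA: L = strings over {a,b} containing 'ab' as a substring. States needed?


KMP-style automaton: 2 progress states + 1 absorbing accept = 3
Minimal DFA: 3 states


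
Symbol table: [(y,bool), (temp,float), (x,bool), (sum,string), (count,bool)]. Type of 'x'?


Lookup 'x' → type bool


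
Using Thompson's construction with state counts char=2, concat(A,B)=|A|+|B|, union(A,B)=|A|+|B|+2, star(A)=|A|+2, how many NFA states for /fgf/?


Syntax tree has 3 char leaf(s), 0 union(s), 0 star(s)
chars contribute 3×2 = 6; each union adds +2; each star adds +2
Total: 6 + 0 + 0 = 6 states


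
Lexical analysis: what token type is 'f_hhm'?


Pattern: letter/underscore followed by alphanumerics, not a keyword
Type: IDENTIFIER


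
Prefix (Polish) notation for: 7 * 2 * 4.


left-to-right (same/higher precedence on left): tree is (* (* 7 2) 4)
Prefix: * * 7 2 4


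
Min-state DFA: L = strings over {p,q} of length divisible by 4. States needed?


Track length mod 4: states 0..3, accept at 0
Minimal DFA: 4 states


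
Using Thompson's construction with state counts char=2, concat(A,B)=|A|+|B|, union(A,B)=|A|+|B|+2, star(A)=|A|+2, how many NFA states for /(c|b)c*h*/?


Syntax tree has 4 char leaf(s), 1 union(s), 2 star(s)
chars contribute 4×2 = 8; each union adds +2; each star adds +2
Total: 8 + 2 + 4 = 14 states


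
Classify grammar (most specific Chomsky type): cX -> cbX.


LHS has context (more than one symbol) and |LHS| ≤ |RHS|
Classification: Type 1 (Context-Sensitive)


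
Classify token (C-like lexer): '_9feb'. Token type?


Pattern: letter/underscore followed by alphanumerics, not a keyword
Type: IDENTIFIER


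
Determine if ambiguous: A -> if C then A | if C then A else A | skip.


dangling else: 'if C then if C then skip else skip' parses two ways
Ambiguous


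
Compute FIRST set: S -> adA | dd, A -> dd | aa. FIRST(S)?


Per alternative of S: FIRST(adA) = {a}; FIRST(dd) = {d}
FIRST(S) = {a, d}


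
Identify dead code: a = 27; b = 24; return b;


a is assigned but never read
Dead: 'a = 27'


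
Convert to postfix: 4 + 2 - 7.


Left to right (same or higher precedence on left)
Postfix: 4 2 + 7 -


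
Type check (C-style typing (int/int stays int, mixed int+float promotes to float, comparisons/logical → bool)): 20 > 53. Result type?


Operand types: int > int
Rule: comparison yields bool
Result type: bool


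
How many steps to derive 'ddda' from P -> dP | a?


Derivation: P => dP => ddP => dddP => ddda
Steps: 4


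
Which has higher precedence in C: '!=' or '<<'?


'<<' is shift (level 8); '!=' is equality (level 6)
Higher level binds tighter
'<<' has higher precedence than '!='


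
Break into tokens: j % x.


Scan left to right, longest-match per lexeme
Tokens: ID(j), OP(%), ID(x)


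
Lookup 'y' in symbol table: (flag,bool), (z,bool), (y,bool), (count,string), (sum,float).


Lookup 'y' → type bool


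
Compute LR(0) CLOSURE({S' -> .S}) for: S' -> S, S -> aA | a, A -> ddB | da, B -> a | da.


Start: S' -> .S
For each item with dot before a nonterminal B, add B -> .γ for every B-production
Closure: [S' -> .S, S -> .aA, S -> .a]


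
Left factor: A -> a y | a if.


Common prefix: 'a'
Factored: A -> a A', A' -> y | if


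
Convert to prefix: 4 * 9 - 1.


left-to-right (same/higher precedence on left): tree is (- (* 4 9) 1)
Prefix: - * 4 9 1


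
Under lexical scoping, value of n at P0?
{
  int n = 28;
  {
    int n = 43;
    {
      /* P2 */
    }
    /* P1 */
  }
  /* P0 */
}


n declared in the same block as P0
n = 28


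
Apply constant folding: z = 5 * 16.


5 * 16 = 80 at compile time
Optimized: z = 80


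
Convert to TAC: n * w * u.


Break into single-operator statements:
t1 = n * w
t2 = t1 * u


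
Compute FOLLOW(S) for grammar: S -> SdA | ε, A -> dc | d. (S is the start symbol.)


$ ∈ FOLLOW(S). For each A -> αBβ: add FIRST(β)\{ε} to FOLLOW(B); if β nullable, add FOLLOW(A).
FOLLOW(S) = {$, d}


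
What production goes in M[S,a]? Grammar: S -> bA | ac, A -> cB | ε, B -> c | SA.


For [S, a]: 'a' ∈ FIRST(ac)
Entry: S -> ac


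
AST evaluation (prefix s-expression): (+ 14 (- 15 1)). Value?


Evaluate inner: (- 15 1) = 14
Evaluate root: (+ 14 14) = 28
Result: 28


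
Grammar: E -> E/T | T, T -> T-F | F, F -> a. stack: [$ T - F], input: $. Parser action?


handle 'T-F' on top
Action: reduce (T -> T-F)


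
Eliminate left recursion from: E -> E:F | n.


Left-recursive alternatives: E:F; non-recursive: n
Introduce E': E -> nE', E' -> :FE' | ε


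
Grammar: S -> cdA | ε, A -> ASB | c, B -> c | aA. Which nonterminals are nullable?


A nonterminal is nullable iff some alternative derives ε (directly, or every symbol in it is nullable)
Nullable: {S}


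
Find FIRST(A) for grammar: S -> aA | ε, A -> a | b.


Per alternative of A: FIRST(a) = {a}; FIRST(b) = {b}
FIRST(A) = {a, b}


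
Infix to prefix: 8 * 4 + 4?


left-to-right (same/higher precedence on left): tree is (+ (* 8 4) 4)
Prefix: + * 8 4 4


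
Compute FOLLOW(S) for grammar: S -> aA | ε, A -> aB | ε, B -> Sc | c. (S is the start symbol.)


$ ∈ FOLLOW(S). For each A -> αBβ: add FIRST(β)\{ε} to FOLLOW(B); if β nullable, add FOLLOW(A).
FOLLOW(S) = {$, c}


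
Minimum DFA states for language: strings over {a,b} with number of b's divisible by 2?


Track (count of b) mod 2: states 0..1, accept at 0
Minimal DFA: 2 states


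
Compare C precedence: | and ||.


'|' is bitwise OR (level 3); '||' is logical OR (level 1)
Higher level binds tighter
'|' has higher precedence than '||'


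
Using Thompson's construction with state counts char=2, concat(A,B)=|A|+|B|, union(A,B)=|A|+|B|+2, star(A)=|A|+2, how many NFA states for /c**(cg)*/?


Syntax tree has 3 char leaf(s), 0 union(s), 3 star(s)
chars contribute 3×2 = 6; each union adds +2; each star adds +2
Total: 6 + 0 + 6 = 12 states


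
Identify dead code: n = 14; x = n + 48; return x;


n is read by x's definition; x is returned
No dead code


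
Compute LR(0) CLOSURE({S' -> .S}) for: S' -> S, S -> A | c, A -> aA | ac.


Start: S' -> .S
For each item with dot before a nonterminal B, add B -> .γ for every B-production
Closure: [S' -> .S, S -> .A, S -> .c, A -> .aA, A -> .ac]


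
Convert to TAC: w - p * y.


Break into single-operator statements:
t1 = p * y
t2 = w - t1


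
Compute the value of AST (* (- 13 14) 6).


Evaluate inner: (- 13 14) = -1
Evaluate root: (* -1 6) = -6
Result: -6


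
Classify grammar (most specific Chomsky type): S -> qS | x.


Right-linear: every RHS is a terminal or a terminal followed by one nonterminal
Classification: Type 3 (Regular)


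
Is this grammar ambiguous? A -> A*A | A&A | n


'n*n&n' has two parse trees (no precedence encoded between * and &)
Ambiguous


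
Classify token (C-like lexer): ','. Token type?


Pattern: delimiter/punctuation
Type: PUNCTUATION


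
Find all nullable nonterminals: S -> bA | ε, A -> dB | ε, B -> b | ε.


A nonterminal is nullable iff some alternative derives ε (directly, or every symbol in it is nullable)
Nullable: {A, B, S}


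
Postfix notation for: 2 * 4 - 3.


Left to right (same or higher precedence on left)
Postfix: 2 4 * 3 -


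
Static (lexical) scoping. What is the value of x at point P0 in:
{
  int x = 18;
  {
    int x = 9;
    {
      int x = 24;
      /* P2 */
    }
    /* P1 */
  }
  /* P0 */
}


x declared in the same block as P0
x = 18


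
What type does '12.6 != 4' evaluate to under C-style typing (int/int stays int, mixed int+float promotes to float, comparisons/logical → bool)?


Operand types: float != int
Rule: comparison yields bool
Result type: bool


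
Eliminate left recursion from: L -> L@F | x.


Left-recursive alternatives: L@F; non-recursive: x
Introduce L': L -> xL', L' -> @FL' | ε


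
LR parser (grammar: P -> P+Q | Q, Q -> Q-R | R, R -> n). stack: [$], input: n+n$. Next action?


no handle on stack; shift 'n'
Action: shift


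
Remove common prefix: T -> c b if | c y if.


Common prefix: 'c'
Factored: T -> c T', T' -> b if | y if


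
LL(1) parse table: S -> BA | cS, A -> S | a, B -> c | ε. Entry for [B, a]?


For [B, a]: ε is nullable and 'a' ∈ FOLLOW(B)
Entry: B -> ε


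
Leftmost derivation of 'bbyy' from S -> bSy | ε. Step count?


Derivation: S => bSy => bbSyy => bbyy
Steps: 3


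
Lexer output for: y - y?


Scan left to right, longest-match per lexeme
Tokens: ID(y), OP(-), ID(y)


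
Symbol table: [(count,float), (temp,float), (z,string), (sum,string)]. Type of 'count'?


Lookup 'count' → type float


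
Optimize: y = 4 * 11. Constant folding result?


4 * 11 = 44 at compile time
Optimized: y = 44


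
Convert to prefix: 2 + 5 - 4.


left-to-right (same/higher precedence on left): tree is (- (+ 2 5) 4)
Prefix: - + 2 5 4


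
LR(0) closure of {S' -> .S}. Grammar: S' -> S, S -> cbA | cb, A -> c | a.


Start: S' -> .S
For each item with dot before a nonterminal B, add B -> .γ for every B-production
Closure: [S' -> .S, S -> .cbA, S -> .cb]


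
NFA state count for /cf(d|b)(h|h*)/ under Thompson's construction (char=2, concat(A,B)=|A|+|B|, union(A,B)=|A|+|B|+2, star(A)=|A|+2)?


Syntax tree has 6 char leaf(s), 2 union(s), 1 star(s)
chars contribute 6×2 = 12; each union adds +2; each star adds +2
Total: 12 + 4 + 2 = 18 states


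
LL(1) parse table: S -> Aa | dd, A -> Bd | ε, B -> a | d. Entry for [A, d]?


For [A, d]: 'd' ∈ FIRST(Bd)
Entry: A -> Bd


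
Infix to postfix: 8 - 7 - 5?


Left to right (same or higher precedence on left)
Postfix: 8 7 - 5 -


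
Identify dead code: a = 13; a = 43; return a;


first assignment to a is overwritten before any read
Dead: 'a = 13'


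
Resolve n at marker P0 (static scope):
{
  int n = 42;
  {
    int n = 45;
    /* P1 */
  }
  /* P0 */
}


n declared in the same block as P0
n = 42


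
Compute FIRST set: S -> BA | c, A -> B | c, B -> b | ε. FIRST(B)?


Per alternative of B: FIRST(b) = {b}; FIRST(ε) = {ε}
FIRST(B) = {b, ε}


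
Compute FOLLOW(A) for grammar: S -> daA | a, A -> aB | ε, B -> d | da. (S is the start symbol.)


$ ∈ FOLLOW(S). For each A -> αBβ: add FIRST(β)\{ε} to FOLLOW(B); if β nullable, add FOLLOW(A).
FOLLOW(A) = {$}


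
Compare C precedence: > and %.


'%' is multiplicative (level 10); '>' is relational (level 7)
Higher level binds tighter
'%' has higher precedence than '>'


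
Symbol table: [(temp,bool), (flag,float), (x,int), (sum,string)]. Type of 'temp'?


Lookup 'temp' → type bool


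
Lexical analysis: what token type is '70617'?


Pattern: digits only
Type: INTEGER_LITERAL


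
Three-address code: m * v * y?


Break into single-operator statements:
t1 = m * v
t2 = t1 * y


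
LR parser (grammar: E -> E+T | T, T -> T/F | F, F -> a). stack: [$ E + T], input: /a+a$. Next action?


'/' can extend T; shift to build T -> T/F
Action: shift


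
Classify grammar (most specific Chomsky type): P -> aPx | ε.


Single nonterminal LHS, but a^n x^n is not regular
Classification: Type 2 (Context-Free)


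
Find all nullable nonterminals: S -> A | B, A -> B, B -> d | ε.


A nonterminal is nullable iff some alternative derives ε (directly, or every symbol in it is nullable)
Nullable: {A, B, S}


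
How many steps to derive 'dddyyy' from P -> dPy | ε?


Derivation: P => dPy => ddPyy => dddPyyy => dddyyy
Steps: 4


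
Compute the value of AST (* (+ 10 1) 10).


Evaluate inner: (+ 10 1) = 11
Evaluate root: (* 11 10) = 110
Result: 110


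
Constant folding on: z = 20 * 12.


20 * 12 = 240 at compile time
Optimized: z = 240


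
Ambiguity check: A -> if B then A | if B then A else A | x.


dangling else: 'if B then if B then x else x' parses two ways
Ambiguous


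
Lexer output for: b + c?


Scan left to right, longest-match per lexeme
Tokens: ID(b), OP(+), ID(c)


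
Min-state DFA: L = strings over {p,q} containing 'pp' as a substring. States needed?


KMP-style automaton: 2 progress states + 1 absorbing accept = 3
Minimal DFA: 3 states


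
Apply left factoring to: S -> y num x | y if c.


Common prefix: 'y'
Factored: S -> y S', S' -> num x | if c


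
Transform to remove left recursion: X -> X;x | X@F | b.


Left-recursive alternatives: X;x, X@F; non-recursive: b
Introduce X': X -> bX', X' -> ;xX' | @FX' | ε


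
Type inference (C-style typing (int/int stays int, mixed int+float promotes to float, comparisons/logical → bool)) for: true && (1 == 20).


Operand types: bool && bool
Rule: logical operators take bool operands and yield bool
Result type: bool


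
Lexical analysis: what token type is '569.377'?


Pattern: digits with a decimal point
Type: FLOAT_LITERAL


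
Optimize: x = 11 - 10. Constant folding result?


11 - 10 = 1 at compile time
Optimized: x = 1


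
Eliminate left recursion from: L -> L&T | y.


Left-recursive alternatives: L&T; non-recursive: y
Introduce L': L -> yL', L' -> &TL' | ε


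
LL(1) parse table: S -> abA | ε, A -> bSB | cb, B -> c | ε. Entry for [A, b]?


For [A, b]: 'b' ∈ FIRST(bSB)
Entry: A -> bSB


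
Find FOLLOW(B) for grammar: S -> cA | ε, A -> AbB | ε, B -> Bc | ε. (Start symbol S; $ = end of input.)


$ ∈ FOLLOW(S). For each A -> αBβ: add FIRST(β)\{ε} to FOLLOW(B); if β nullable, add FOLLOW(A).
FOLLOW(B) = {$, b, c}


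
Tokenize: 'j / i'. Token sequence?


Scan left to right, longest-match per lexeme
Tokens: ID(j), OP(/), ID(i)


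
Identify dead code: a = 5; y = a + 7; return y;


a is read by y's definition; y is returned
No dead code


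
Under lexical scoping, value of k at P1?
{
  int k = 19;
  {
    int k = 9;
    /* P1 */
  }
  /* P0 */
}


k declared in the same block as P1
k = 9


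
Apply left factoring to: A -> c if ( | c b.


Common prefix: 'c'
Factored: A -> c A', A' -> if ( | b


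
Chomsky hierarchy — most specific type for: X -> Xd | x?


Left-linear: every RHS is a terminal or one nonterminal followed by a terminal
Classification: Type 3 (Regular)


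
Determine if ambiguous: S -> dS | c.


right-linear, alternatives start with distinct terminals 'd' vs 'c': unique leftmost derivation
Unambiguous


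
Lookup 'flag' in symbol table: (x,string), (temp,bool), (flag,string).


Lookup 'flag' → type string


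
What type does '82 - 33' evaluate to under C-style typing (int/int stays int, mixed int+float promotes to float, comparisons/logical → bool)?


Operand types: int - int
Rule: mixed int/float promotes to float; int/int stays int
Result type: int


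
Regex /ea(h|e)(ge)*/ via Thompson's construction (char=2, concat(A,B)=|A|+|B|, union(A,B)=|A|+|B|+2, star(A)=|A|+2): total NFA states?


Syntax tree has 6 char leaf(s), 1 union(s), 1 star(s)
chars contribute 6×2 = 12; each union adds +2; each star adds +2
Total: 12 + 2 + 2 = 16 states


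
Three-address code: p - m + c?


Break into single-operator statements:
t1 = p - m
t2 = t1 + c


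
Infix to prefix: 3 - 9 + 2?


left-to-right (same/higher precedence on left): tree is (+ (- 3 9) 2)
Prefix: + - 3 9 2


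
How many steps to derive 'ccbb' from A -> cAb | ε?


Derivation: A => cAb => ccAbb => ccbb
Steps: 3


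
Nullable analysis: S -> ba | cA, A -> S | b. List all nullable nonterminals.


A nonterminal is nullable iff some alternative derives ε (directly, or every symbol in it is nullable)
Nullable: {}


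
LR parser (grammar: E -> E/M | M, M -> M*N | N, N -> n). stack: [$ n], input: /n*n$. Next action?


'n' on top is the handle for N -> n
Action: reduce (N -> n)


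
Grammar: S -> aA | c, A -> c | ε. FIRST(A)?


Per alternative of A: FIRST(c) = {c}; FIRST(ε) = {ε}
FIRST(A) = {c, ε}


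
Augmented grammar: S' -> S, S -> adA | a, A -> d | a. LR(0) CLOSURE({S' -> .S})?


Start: S' -> .S
For each item with dot before a nonterminal B, add B -> .γ for every B-production
Closure: [S' -> .S, S -> .adA, S -> .a]


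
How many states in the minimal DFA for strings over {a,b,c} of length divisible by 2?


Track length mod 2: states 0..1, accept at 0
Minimal DFA: 2 states


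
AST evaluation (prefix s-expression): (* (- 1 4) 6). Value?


Evaluate inner: (- 1 4) = -3
Evaluate root: (* -3 6) = -18
Result: -18


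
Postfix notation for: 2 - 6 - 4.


Left to right (same or higher precedence on left)
Postfix: 2 6 - 4 -


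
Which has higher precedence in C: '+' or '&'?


'+' is additive (level 9); '&' is bitwise AND (level 5)
Higher level binds tighter
'+' has higher precedence than '&'


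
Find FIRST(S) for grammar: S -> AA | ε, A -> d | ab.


Per alternative of S: FIRST(AA) = {a, d}; FIRST(ε) = {ε}
FIRST(S) = {a, d, ε}


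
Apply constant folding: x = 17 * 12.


17 * 12 = 204 at compile time
Optimized: x = 204


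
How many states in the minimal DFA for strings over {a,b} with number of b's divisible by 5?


Track (count of b) mod 5: states 0..4, accept at 0
Minimal DFA: 5 states


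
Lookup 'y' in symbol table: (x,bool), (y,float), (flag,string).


Lookup 'y' → type float


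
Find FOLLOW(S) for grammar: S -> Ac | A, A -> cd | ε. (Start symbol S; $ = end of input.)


$ ∈ FOLLOW(S). For each A -> αBβ: add FIRST(β)\{ε} to FOLLOW(B); if β nullable, add FOLLOW(A).
FOLLOW(S) = {$}


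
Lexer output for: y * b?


Scan left to right, longest-match per lexeme
Tokens: ID(y), OP(*), ID(b)


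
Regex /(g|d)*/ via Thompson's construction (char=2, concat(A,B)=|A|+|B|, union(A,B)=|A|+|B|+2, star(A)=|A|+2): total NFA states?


Syntax tree has 2 char leaf(s), 1 union(s), 1 star(s)
chars contribute 2×2 = 4; each union adds +2; each star adds +2
Total: 4 + 2 + 2 = 8 states


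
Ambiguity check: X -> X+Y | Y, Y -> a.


precedence layered via separate nonterminal Y: deterministic
Unambiguous


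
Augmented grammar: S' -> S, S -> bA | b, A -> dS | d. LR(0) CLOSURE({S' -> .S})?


Start: S' -> .S
For each item with dot before a nonterminal B, add B -> .γ for every B-production
Closure: [S' -> .S, S -> .bA, S -> .b]


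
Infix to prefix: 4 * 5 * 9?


left-to-right (same/higher precedence on left): tree is (* (* 4 5) 9)
Prefix: * * 4 5 9


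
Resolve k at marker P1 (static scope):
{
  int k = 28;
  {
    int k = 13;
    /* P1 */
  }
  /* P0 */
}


k declared in the same block as P1
k = 13


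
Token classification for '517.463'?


Pattern: digits with a decimal point
Type: FLOAT_LITERAL


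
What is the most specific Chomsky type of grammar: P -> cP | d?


Right-linear: every RHS is a terminal or a terminal followed by one nonterminal
Classification: Type 3 (Regular)


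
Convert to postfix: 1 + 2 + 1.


Left to right (same or higher precedence on left)
Postfix: 1 2 + 1 +


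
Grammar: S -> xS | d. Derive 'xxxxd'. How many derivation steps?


Derivation: S => xS => xxS => xxxS => xxxxS => xxxxd
Steps: 5


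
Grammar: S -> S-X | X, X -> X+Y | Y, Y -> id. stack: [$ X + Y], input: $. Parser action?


handle 'X+Y' on top
Action: reduce (X -> X+Y)


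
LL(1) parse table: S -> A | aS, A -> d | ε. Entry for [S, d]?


For [S, d]: 'd' ∈ FIRST(A)
Entry: S -> A


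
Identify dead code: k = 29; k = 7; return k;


first assignment to k is overwritten before any read
Dead: 'k = 29'


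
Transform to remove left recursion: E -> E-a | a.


Left-recursive alternatives: E-a; non-recursive: a
Introduce E': E -> aE', E' -> -aE' | ε


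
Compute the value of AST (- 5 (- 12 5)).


Evaluate inner: (- 12 5) = 7
Evaluate root: (- 5 7) = -2
Result: -2


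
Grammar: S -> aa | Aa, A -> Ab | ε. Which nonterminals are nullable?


A nonterminal is nullable iff some alternative derives ε (directly, or every symbol in it is nullable)
Nullable: {A}


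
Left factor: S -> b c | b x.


Common prefix: 'b'
Factored: S -> b S', S' -> c | x


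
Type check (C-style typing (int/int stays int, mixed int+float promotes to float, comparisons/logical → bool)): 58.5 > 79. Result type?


Operand types: float > int
Rule: comparison yields bool
Result type: bool


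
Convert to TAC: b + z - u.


Break into single-operator statements:
t1 = b + z
t2 = t1 - u


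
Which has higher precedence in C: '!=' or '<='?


'<=' is relational (level 7); '!=' is equality (level 6)
Higher level binds tighter
'<=' has higher precedence than '!='


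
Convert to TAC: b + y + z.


Break into single-operator statements:
t1 = b + y
t2 = t1 + z


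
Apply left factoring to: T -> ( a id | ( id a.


Common prefix: '('
Factored: T -> ( T', T' -> a id | id a


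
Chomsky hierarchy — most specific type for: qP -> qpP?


LHS has context (more than one symbol) and |LHS| ≤ |RHS|
Classification: Type 1 (Context-Sensitive)


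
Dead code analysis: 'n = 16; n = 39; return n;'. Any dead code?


first assignment to n is overwritten before any read
Dead: 'n = 16'


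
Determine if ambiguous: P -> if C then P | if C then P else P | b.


dangling else: 'if C then if C then b else b' parses two ways
Ambiguous


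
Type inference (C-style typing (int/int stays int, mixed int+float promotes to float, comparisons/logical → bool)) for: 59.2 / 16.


Operand types: float / int
Rule: mixed int/float promotes to float; int/int stays int
Result type: float


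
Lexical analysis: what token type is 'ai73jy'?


Pattern: letter/underscore followed by alphanumerics, not a keyword
Type: IDENTIFIER


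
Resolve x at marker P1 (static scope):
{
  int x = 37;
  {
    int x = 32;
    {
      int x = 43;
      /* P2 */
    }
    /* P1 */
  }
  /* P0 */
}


x declared in the same block as P1
x = 32


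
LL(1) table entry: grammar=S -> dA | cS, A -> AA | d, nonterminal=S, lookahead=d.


For [S, d]: 'd' ∈ FIRST(dA)
Entry: S -> dA


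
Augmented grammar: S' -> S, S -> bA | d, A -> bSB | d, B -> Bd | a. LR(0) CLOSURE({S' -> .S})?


Start: S' -> .S
For each item with dot before a nonterminal B, add B -> .γ for every B-production
Closure: [S' -> .S, S -> .bA, S -> .d]


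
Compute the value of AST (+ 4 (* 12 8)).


Evaluate inner: (* 12 8) = 96
Evaluate root: (+ 4 96) = 100
Result: 100


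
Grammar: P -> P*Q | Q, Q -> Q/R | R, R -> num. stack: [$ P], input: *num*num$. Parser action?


shift '*' to continue P -> P*Q
Action: shift


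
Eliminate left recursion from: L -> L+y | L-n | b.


Left-recursive alternatives: L+y, L-n; non-recursive: b
Introduce L': L -> bL', L' -> +yL' | -nL' | ε


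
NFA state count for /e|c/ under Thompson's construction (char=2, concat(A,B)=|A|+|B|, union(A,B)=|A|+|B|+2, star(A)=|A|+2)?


Syntax tree has 2 char leaf(s), 1 union(s), 0 star(s)
chars contribute 2×2 = 4; each union adds +2; each star adds +2
Total: 4 + 2 + 0 = 6 states


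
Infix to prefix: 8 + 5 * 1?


'*' binds tighter: tree is (+ 8 (* 5 1))
Prefix: + 8 * 5 1


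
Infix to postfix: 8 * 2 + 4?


Left to right (same or higher precedence on left)
Postfix: 8 2 * 4 +


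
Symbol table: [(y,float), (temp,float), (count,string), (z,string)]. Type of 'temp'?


Lookup 'temp' → type float


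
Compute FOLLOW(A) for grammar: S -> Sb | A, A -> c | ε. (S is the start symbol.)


$ ∈ FOLLOW(S). For each A -> αBβ: add FIRST(β)\{ε} to FOLLOW(B); if β nullable, add FOLLOW(A).
FOLLOW(A) = {$, b}


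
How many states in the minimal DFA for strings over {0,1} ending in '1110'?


Track the longest suffix of input matching a prefix of '1110': 5 classes (prefixes of length 0..4)
Minimal DFA: 5 states


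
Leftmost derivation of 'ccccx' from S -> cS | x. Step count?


Derivation: S => cS => ccS => cccS => ccccS => ccccx
Steps: 5


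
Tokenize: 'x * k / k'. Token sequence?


Scan left to right, longest-match per lexeme
Tokens: ID(x), OP(*), ID(k), OP(/), ID(k)


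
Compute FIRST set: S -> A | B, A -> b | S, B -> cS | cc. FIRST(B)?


Per alternative of B: FIRST(cS) = {c}; FIRST(cc) = {c}
FIRST(B) = {c}


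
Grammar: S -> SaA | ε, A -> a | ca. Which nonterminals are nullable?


A nonterminal is nullable iff some alternative derives ε (directly, or every symbol in it is nullable)
Nullable: {S}


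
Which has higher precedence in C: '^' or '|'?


'^' is bitwise XOR (level 4); '|' is bitwise OR (level 3)
Higher level binds tighter
'^' has higher precedence than '|'


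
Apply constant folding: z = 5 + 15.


5 + 15 = 20 at compile time
Optimized: z = 20


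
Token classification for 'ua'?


Pattern: letter/underscore followed by alphanumerics, not a keyword
Type: IDENTIFIER


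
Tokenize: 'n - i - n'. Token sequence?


Scan left to right, longest-match per lexeme
Tokens: ID(n), OP(-), ID(i), OP(-), ID(n)


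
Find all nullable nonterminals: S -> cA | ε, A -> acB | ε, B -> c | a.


A nonterminal is nullable iff some alternative derives ε (directly, or every symbol in it is nullable)
Nullable: {A, S}


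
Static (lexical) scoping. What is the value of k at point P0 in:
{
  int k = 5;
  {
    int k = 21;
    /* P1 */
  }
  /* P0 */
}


k declared in the same block as P0
k = 5


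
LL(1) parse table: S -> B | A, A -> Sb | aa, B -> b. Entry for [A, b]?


For [A, b]: 'b' ∈ FIRST(Sb)
Entry: A -> Sb


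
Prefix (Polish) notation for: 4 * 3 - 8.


left-to-right (same/higher precedence on left): tree is (- (* 4 3) 8)
Prefix: - * 4 3 8


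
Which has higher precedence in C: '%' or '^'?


'%' is multiplicative (level 10); '^' is bitwise XOR (level 4)
Higher level binds tighter
'%' has higher precedence than '^'


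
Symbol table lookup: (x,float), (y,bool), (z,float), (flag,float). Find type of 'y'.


Lookup 'y' → type bool


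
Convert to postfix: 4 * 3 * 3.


Left to right (same or higher precedence on left)
Postfix: 4 3 * 3 *


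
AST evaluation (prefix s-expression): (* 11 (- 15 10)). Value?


Evaluate inner: (- 15 10) = 5
Evaluate root: (* 11 5) = 55
Result: 55


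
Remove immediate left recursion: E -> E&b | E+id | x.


Left-recursive alternatives: E&b, E+id; non-recursive: x
Introduce E': E -> xE', E' -> &bE' | +idE' | ε


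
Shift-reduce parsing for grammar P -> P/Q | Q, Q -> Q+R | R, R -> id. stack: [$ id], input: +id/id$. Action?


'id' on top is the handle for R -> id
Action: reduce (R -> id)


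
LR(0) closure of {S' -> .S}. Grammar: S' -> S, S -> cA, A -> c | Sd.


Start: S' -> .S
For each item with dot before a nonterminal B, add B -> .γ for every B-production
Closure: [S' -> .S, S -> .cA]


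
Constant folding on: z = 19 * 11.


19 * 11 = 209 at compile time
Optimized: z = 209


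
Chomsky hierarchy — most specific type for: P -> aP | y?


Right-linear: every RHS is a terminal or a terminal followed by one nonterminal
Classification: Type 3 (Regular)


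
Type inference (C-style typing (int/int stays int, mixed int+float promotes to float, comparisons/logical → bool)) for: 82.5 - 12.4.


Operand types: float - float
Rule: mixed int/float promotes to float; int/int stays int
Result type: float


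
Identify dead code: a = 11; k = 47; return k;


a is assigned but never read
Dead: 'a = 11'


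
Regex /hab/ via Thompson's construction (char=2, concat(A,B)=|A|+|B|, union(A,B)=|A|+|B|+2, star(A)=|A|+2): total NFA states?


Syntax tree has 3 char leaf(s), 0 union(s), 0 star(s)
chars contribute 3×2 = 6; each union adds +2; each star adds +2
Total: 6 + 0 + 0 = 6 states


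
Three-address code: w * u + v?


Break into single-operator statements:
t1 = w * u
t2 = t1 + v


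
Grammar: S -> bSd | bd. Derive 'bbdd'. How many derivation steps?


Derivation: S => bSd => bbdd
Steps: 2


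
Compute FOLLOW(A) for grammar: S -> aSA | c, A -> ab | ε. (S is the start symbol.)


$ ∈ FOLLOW(S). For each A -> αBβ: add FIRST(β)\{ε} to FOLLOW(B); if β nullable, add FOLLOW(A).
FOLLOW(A) = {$, a}


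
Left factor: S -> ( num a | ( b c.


Common prefix: '('
Factored: S -> ( S', S' -> num a | b c


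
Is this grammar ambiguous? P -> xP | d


right-linear, alternatives start with distinct terminals 'x' vs 'd': unique leftmost derivation
Unambiguous


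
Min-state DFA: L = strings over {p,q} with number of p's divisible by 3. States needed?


Track (count of p) mod 3: states 0..2, accept at 0
Minimal DFA: 3 states


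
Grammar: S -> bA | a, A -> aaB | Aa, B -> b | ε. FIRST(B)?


Per alternative of B: FIRST(b) = {b}; FIRST(ε) = {ε}
FIRST(B) = {b, ε}


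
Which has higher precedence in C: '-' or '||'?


'-' is additive (level 9); '||' is logical OR (level 1)
Higher level binds tighter
'-' has higher precedence than '||'


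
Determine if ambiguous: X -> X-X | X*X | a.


'a-a*a' has two parse trees (no precedence encoded between - and *)
Ambiguous


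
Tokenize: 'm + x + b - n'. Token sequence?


Scan left to right, longest-match per lexeme
Tokens: ID(m), OP(+), ID(x), OP(+), ID(b), OP(-), ID(n)


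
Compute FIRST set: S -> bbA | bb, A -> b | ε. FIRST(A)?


Per alternative of A: FIRST(b) = {b}; FIRST(ε) = {ε}
FIRST(A) = {b, ε}


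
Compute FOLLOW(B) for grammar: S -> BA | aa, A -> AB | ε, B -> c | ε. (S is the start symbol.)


$ ∈ FOLLOW(S). For each A -> αBβ: add FIRST(β)\{ε} to FOLLOW(B); if β nullable, add FOLLOW(A).
FOLLOW(B) = {$, c}


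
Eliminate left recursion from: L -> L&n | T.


Left-recursive alternatives: L&n; non-recursive: T
Introduce L': L -> TL', L' -> &nL' | ε


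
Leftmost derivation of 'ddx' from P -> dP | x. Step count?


Derivation: P => dP => ddP => ddx
Steps: 3


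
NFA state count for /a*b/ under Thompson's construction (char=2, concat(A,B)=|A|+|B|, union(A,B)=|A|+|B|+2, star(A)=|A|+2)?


Syntax tree has 2 char leaf(s), 0 union(s), 1 star(s)
chars contribute 2×2 = 4; each union adds +2; each star adds +2
Total: 4 + 0 + 2 = 6 states


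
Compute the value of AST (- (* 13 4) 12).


Evaluate inner: (* 13 4) = 52
Evaluate root: (- 52 12) = 40
Result: 40


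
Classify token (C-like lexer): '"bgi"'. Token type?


Pattern: double-quoted sequence
Type: STRING_LITERAL


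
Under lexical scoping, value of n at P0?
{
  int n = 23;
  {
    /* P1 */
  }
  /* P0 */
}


n declared in the same block as P0
n = 23


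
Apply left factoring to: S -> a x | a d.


Common prefix: 'a'
Factored: S -> a S', S' -> x | d


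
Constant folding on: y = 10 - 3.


10 - 3 = 7 at compile time
Optimized: y = 7


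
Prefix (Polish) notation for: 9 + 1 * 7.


'*' binds tighter: tree is (+ 9 (* 1 7))
Prefix: + 9 * 1 7


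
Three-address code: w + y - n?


Break into single-operator statements:
t1 = w + y
t2 = t1 - n


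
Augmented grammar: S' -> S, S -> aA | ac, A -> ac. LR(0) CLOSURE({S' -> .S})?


Start: S' -> .S
For each item with dot before a nonterminal B, add B -> .γ for every B-production
Closure: [S' -> .S, S -> .aA, S -> .ac]


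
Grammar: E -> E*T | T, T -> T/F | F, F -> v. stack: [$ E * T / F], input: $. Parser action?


handle 'T/F' on top
Action: reduce (T -> T/F)


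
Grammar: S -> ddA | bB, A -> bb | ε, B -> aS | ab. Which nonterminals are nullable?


A nonterminal is nullable iff some alternative derives ε (directly, or every symbol in it is nullable)
Nullable: {A}


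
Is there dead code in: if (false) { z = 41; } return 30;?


condition is constant false, so the whole block is unreachable
Dead: 'if (false) { z = 41; }'


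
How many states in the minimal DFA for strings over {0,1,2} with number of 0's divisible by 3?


Track (count of 0) mod 3: states 0..2, accept at 0
Minimal DFA: 3 states


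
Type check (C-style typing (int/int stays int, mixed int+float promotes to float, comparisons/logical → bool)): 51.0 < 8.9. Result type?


Operand types: float < float
Rule: comparison yields bool
Result type: bool


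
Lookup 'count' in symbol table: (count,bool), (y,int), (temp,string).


Lookup 'count' → type bool


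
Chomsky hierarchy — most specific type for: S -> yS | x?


Right-linear: every RHS is a terminal or a terminal followed by one nonterminal
Classification: Type 3 (Regular)


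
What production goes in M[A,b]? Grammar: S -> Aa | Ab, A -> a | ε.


For [A, b]: ε is nullable and 'b' ∈ FOLLOW(A)
Entry: A -> ε


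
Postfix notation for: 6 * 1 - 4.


Left to right (same or higher precedence on left)
Postfix: 6 1 * 4 -
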